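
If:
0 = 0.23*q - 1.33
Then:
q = 5.78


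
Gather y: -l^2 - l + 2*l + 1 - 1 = -l^2 + l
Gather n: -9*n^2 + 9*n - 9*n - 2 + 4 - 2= -9*n^2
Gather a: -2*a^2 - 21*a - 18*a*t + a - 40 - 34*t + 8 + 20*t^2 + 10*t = -2*a^2 + a*(-18*t - 20) + 20*t^2 - 24*t - 32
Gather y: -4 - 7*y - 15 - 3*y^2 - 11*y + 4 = -3*y^2 - 18*y - 15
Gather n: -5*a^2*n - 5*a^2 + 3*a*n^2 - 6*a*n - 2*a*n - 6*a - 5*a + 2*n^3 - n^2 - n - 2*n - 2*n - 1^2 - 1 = -5*a^2 - 11*a + 2*n^3 + n^2*(3*a - 1) + n*(-5*a^2 - 8*a - 5) - 2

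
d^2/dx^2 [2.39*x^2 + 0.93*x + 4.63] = 4.78000000000000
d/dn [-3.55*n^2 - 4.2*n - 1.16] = -7.1*n - 4.2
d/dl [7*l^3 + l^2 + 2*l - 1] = 21*l^2 + 2*l + 2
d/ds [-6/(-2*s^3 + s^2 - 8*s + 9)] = 12*(-3*s^2 + s - 4)/(2*s^3 - s^2 + 8*s - 9)^2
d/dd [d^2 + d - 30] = 2*d + 1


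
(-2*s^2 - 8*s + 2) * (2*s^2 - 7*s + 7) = -4*s^4 - 2*s^3 + 46*s^2 - 70*s + 14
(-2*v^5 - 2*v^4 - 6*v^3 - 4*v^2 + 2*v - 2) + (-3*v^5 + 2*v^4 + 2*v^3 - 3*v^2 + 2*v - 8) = -5*v^5 - 4*v^3 - 7*v^2 + 4*v - 10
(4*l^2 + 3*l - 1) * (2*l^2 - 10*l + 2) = 8*l^4 - 34*l^3 - 24*l^2 + 16*l - 2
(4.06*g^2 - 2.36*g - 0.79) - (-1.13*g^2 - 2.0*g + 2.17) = 5.19*g^2 - 0.36*g - 2.96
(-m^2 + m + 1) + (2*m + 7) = -m^2 + 3*m + 8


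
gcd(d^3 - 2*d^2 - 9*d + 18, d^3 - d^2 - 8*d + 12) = d^2 + d - 6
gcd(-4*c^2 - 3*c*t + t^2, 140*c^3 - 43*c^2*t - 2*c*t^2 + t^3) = -4*c + t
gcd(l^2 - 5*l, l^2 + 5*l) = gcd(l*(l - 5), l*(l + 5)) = l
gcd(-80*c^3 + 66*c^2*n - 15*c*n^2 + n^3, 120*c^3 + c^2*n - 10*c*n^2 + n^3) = 40*c^2 - 13*c*n + n^2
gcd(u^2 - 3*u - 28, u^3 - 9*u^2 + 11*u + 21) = u - 7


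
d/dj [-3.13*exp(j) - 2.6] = -3.13*exp(j)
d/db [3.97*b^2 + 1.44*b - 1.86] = 7.94*b + 1.44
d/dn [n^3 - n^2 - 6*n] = 3*n^2 - 2*n - 6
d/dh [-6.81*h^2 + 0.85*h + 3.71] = 0.85 - 13.62*h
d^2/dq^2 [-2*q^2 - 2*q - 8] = -4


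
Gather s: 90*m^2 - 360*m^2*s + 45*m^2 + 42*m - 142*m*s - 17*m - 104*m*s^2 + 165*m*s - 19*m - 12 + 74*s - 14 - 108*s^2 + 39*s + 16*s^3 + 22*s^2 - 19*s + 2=135*m^2 + 6*m + 16*s^3 + s^2*(-104*m - 86) + s*(-360*m^2 + 23*m + 94) - 24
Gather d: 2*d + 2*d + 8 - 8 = 4*d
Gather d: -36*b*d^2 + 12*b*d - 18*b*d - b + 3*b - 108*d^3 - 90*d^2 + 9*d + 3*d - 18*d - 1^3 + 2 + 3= 2*b - 108*d^3 + d^2*(-36*b - 90) + d*(-6*b - 6) + 4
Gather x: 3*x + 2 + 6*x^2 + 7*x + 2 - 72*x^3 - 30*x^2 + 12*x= -72*x^3 - 24*x^2 + 22*x + 4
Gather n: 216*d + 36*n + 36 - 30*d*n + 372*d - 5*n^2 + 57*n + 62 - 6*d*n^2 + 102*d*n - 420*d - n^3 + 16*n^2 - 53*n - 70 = 168*d - n^3 + n^2*(11 - 6*d) + n*(72*d + 40) + 28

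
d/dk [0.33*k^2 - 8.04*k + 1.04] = 0.66*k - 8.04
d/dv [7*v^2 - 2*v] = 14*v - 2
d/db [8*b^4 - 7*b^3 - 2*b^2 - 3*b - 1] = 32*b^3 - 21*b^2 - 4*b - 3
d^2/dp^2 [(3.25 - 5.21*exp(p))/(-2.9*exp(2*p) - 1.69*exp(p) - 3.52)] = (43.8161*exp(4*p) - 134.86421*exp(3*p) - 366.88683*exp(2*p) + 92.428427*exp(p) + 83.887584)*exp(p)/(24.389*exp(6*p) + 42.6387*exp(5*p) + 113.65767*exp(4*p) + 108.335929*exp(3*p) + 137.956896*exp(2*p) + 62.819328*exp(p) + 43.614208)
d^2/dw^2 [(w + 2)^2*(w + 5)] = 6*w + 18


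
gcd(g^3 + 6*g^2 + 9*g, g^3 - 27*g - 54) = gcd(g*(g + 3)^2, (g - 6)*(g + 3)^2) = g^2 + 6*g + 9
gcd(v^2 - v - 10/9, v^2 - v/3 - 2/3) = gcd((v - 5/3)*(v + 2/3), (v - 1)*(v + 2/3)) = v + 2/3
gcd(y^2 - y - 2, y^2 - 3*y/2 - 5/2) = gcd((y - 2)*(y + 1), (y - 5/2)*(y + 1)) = y + 1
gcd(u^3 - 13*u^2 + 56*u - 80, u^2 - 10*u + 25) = u - 5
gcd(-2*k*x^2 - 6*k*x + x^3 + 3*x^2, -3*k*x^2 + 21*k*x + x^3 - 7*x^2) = x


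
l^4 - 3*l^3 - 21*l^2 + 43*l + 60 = (l - 5)*(l - 3)*(l + 1)*(l + 4)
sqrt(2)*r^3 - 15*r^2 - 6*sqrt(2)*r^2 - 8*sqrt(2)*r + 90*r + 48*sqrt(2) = (r - 6)*(r - 8*sqrt(2))*(sqrt(2)*r + 1)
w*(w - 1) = w^2 - w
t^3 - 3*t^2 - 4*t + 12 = (t - 3)*(t - 2)*(t + 2)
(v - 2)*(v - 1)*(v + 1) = v^3 - 2*v^2 - v + 2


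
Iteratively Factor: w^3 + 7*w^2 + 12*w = (w)*(w^2 + 7*w + 12) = w*(w + 3)*(w + 4)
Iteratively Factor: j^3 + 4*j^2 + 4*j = (j + 2)*(j^2 + 2*j) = j*(j + 2)*(j + 2)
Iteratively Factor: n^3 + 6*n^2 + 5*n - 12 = (n + 3)*(n^2 + 3*n - 4) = (n - 1)*(n + 3)*(n + 4)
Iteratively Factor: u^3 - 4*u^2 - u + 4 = (u - 1)*(u^2 - 3*u - 4) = (u - 4)*(u - 1)*(u + 1)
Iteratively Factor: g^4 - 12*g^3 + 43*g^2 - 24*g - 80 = (g - 4)*(g^3 - 8*g^2 + 11*g + 20) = (g - 4)^2*(g^2 - 4*g - 5) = (g - 5)*(g - 4)^2*(g + 1)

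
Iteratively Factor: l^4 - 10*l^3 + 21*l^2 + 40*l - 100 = (l - 5)*(l^3 - 5*l^2 - 4*l + 20) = (l - 5)^2*(l^2 - 4) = (l - 5)^2*(l - 2)*(l + 2)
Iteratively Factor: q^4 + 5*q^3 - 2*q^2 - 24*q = (q + 3)*(q^3 + 2*q^2 - 8*q) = (q + 3)*(q + 4)*(q^2 - 2*q) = (q - 2)*(q + 3)*(q + 4)*(q)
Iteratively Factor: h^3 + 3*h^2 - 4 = (h + 2)*(h^2 + h - 2) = (h - 1)*(h + 2)*(h + 2)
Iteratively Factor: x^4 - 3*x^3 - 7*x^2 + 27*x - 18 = (x - 1)*(x^3 - 2*x^2 - 9*x + 18) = (x - 2)*(x - 1)*(x^2 - 9) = (x - 2)*(x - 1)*(x + 3)*(x - 3)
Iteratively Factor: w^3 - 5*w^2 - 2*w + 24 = (w - 4)*(w^2 - w - 6) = (w - 4)*(w + 2)*(w - 3)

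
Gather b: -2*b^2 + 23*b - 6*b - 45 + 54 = -2*b^2 + 17*b + 9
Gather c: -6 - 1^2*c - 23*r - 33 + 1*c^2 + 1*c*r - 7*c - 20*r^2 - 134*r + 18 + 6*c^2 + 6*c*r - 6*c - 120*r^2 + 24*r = 7*c^2 + c*(7*r - 14) - 140*r^2 - 133*r - 21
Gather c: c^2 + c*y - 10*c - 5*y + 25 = c^2 + c*(y - 10) - 5*y + 25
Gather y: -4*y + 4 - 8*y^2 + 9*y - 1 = -8*y^2 + 5*y + 3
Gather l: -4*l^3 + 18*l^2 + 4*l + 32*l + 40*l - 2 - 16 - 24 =-4*l^3 + 18*l^2 + 76*l - 42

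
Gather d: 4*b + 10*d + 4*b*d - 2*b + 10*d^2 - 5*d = 2*b + 10*d^2 + d*(4*b + 5)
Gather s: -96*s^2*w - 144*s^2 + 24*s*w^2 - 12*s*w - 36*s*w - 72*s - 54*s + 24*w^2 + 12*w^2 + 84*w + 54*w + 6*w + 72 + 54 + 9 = s^2*(-96*w - 144) + s*(24*w^2 - 48*w - 126) + 36*w^2 + 144*w + 135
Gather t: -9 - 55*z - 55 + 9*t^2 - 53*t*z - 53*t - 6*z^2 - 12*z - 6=9*t^2 + t*(-53*z - 53) - 6*z^2 - 67*z - 70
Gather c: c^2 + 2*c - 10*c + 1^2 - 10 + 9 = c^2 - 8*c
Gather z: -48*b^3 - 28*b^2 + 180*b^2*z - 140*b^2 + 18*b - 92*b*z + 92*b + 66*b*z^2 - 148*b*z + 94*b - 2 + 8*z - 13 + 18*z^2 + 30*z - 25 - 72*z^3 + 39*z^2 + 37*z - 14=-48*b^3 - 168*b^2 + 204*b - 72*z^3 + z^2*(66*b + 57) + z*(180*b^2 - 240*b + 75) - 54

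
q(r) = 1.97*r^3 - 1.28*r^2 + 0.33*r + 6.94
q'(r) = 5.91*r^2 - 2.56*r + 0.33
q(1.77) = 14.44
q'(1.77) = 14.31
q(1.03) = 8.07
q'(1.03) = 3.96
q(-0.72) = 5.30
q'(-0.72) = 5.24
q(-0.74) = 5.20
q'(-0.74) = 5.46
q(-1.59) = -4.74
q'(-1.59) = 19.34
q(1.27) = 9.33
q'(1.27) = 6.61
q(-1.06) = 2.81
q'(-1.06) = 9.68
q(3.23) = 61.04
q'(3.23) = 53.72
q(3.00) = 49.60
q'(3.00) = 45.84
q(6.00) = 388.36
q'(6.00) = 197.73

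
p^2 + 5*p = p*(p + 5)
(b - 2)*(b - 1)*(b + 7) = b^3 + 4*b^2 - 19*b + 14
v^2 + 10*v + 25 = (v + 5)^2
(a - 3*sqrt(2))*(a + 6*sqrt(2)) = a^2 + 3*sqrt(2)*a - 36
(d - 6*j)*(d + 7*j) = d^2 + d*j - 42*j^2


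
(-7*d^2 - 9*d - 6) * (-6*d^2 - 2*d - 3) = 42*d^4 + 68*d^3 + 75*d^2 + 39*d + 18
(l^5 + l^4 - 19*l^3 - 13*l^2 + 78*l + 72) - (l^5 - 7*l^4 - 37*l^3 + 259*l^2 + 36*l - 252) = 8*l^4 + 18*l^3 - 272*l^2 + 42*l + 324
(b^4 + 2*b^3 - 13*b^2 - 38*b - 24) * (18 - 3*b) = -3*b^5 + 12*b^4 + 75*b^3 - 120*b^2 - 612*b - 432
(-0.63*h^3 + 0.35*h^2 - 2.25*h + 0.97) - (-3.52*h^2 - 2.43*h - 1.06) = -0.63*h^3 + 3.87*h^2 + 0.18*h + 2.03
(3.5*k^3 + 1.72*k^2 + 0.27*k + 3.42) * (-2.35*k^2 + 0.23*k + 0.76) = -8.225*k^5 - 3.237*k^4 + 2.4211*k^3 - 6.6677*k^2 + 0.9918*k + 2.5992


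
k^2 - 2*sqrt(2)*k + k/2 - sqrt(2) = (k + 1/2)*(k - 2*sqrt(2))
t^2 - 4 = (t - 2)*(t + 2)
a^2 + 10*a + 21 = (a + 3)*(a + 7)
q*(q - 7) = q^2 - 7*q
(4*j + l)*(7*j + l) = 28*j^2 + 11*j*l + l^2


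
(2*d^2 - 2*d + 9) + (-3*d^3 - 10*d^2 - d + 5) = -3*d^3 - 8*d^2 - 3*d + 14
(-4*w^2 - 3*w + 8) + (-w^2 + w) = -5*w^2 - 2*w + 8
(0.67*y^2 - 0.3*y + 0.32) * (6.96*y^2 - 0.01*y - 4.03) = 4.6632*y^4 - 2.0947*y^3 - 0.469900000000001*y^2 + 1.2058*y - 1.2896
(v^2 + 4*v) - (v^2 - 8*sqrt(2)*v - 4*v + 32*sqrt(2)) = 8*v + 8*sqrt(2)*v - 32*sqrt(2)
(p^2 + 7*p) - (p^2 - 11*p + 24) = 18*p - 24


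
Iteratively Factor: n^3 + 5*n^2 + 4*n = (n + 1)*(n^2 + 4*n) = n*(n + 1)*(n + 4)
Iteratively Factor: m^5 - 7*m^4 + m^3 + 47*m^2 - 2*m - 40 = (m - 5)*(m^4 - 2*m^3 - 9*m^2 + 2*m + 8) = (m - 5)*(m + 2)*(m^3 - 4*m^2 - m + 4) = (m - 5)*(m - 4)*(m + 2)*(m^2 - 1) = (m - 5)*(m - 4)*(m + 1)*(m + 2)*(m - 1)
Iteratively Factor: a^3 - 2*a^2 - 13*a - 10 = (a + 2)*(a^2 - 4*a - 5) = (a - 5)*(a + 2)*(a + 1)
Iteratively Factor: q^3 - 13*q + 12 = (q - 1)*(q^2 + q - 12) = (q - 1)*(q + 4)*(q - 3)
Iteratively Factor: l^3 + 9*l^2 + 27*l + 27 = (l + 3)*(l^2 + 6*l + 9) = (l + 3)^2*(l + 3)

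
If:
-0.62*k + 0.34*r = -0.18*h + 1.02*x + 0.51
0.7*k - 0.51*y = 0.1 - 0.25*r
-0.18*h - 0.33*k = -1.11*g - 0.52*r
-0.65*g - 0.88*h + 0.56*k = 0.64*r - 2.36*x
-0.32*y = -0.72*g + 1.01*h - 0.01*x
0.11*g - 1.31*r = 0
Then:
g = -0.32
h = 0.43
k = -1.34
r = -0.03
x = 0.38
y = -2.05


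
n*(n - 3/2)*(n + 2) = n^3 + n^2/2 - 3*n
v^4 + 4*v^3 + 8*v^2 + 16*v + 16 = (v + 2)^2*(v - 2*I)*(v + 2*I)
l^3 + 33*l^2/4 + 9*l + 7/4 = (l + 1/4)*(l + 1)*(l + 7)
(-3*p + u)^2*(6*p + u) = 54*p^3 - 27*p^2*u + u^3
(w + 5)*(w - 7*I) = w^2 + 5*w - 7*I*w - 35*I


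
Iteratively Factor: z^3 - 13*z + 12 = (z - 1)*(z^2 + z - 12) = (z - 3)*(z - 1)*(z + 4)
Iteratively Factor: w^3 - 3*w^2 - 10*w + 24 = (w - 4)*(w^2 + w - 6) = (w - 4)*(w - 2)*(w + 3)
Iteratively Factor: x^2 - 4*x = (x - 4)*(x)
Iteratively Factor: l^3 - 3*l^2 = (l)*(l^2 - 3*l) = l*(l - 3)*(l)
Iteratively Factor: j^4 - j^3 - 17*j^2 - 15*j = (j + 1)*(j^3 - 2*j^2 - 15*j) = (j - 5)*(j + 1)*(j^2 + 3*j) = j*(j - 5)*(j + 1)*(j + 3)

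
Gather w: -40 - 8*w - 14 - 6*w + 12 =-14*w - 42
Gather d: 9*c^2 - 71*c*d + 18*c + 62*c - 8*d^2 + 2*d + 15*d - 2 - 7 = 9*c^2 + 80*c - 8*d^2 + d*(17 - 71*c) - 9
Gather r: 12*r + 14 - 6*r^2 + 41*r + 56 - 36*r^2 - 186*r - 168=-42*r^2 - 133*r - 98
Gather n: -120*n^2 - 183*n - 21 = -120*n^2 - 183*n - 21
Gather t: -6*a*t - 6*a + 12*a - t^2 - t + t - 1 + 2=-6*a*t + 6*a - t^2 + 1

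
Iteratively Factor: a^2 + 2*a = (a + 2)*(a)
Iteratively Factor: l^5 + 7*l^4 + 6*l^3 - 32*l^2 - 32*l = (l + 1)*(l^4 + 6*l^3 - 32*l) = l*(l + 1)*(l^3 + 6*l^2 - 32) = l*(l + 1)*(l + 4)*(l^2 + 2*l - 8) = l*(l + 1)*(l + 4)^2*(l - 2)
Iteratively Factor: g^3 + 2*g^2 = (g)*(g^2 + 2*g) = g*(g + 2)*(g)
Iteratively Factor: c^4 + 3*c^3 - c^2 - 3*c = (c + 1)*(c^3 + 2*c^2 - 3*c) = c*(c + 1)*(c^2 + 2*c - 3) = c*(c + 1)*(c + 3)*(c - 1)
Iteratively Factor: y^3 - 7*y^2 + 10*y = (y - 2)*(y^2 - 5*y) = y*(y - 2)*(y - 5)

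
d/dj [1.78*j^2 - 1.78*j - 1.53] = 3.56*j - 1.78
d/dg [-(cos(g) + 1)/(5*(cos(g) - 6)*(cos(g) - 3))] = (sin(g)^2 - 2*cos(g) + 26)*sin(g)/(5*(cos(g) - 6)^2*(cos(g) - 3)^2)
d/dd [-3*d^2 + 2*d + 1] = 2 - 6*d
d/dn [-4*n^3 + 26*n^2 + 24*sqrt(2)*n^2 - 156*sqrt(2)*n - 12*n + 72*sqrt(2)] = -12*n^2 + 52*n + 48*sqrt(2)*n - 156*sqrt(2) - 12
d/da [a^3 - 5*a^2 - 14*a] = 3*a^2 - 10*a - 14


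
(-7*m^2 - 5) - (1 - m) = -7*m^2 + m - 6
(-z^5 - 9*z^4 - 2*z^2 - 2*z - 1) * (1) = -z^5 - 9*z^4 - 2*z^2 - 2*z - 1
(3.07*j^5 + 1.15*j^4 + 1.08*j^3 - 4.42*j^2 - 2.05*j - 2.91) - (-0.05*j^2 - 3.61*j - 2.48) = 3.07*j^5 + 1.15*j^4 + 1.08*j^3 - 4.37*j^2 + 1.56*j - 0.43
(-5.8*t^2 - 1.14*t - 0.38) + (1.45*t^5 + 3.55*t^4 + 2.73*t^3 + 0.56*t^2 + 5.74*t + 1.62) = 1.45*t^5 + 3.55*t^4 + 2.73*t^3 - 5.24*t^2 + 4.6*t + 1.24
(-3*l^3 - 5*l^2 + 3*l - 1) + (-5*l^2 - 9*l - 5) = -3*l^3 - 10*l^2 - 6*l - 6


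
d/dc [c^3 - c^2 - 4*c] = 3*c^2 - 2*c - 4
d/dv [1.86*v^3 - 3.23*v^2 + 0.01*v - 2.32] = 5.58*v^2 - 6.46*v + 0.01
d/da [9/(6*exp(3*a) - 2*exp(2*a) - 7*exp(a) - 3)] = (-162*exp(2*a) + 36*exp(a) + 63)*exp(a)/(-6*exp(3*a) + 2*exp(2*a) + 7*exp(a) + 3)^2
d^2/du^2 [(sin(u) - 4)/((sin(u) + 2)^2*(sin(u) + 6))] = 2*(-2*sin(u)^5 + 11*sin(u)^4 + 193*sin(u)^3 + 398*sin(u)^2 - 644*sin(u) - 712)/((sin(u) + 2)^4*(sin(u) + 6)^3)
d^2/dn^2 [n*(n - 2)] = 2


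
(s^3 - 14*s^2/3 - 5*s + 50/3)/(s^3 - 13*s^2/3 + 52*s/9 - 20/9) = 3*(s^2 - 3*s - 10)/(3*s^2 - 8*s + 4)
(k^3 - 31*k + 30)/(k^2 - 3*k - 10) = (k^2 + 5*k - 6)/(k + 2)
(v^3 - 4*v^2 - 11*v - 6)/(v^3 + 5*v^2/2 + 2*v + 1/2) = 2*(v - 6)/(2*v + 1)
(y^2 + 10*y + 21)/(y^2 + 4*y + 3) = (y + 7)/(y + 1)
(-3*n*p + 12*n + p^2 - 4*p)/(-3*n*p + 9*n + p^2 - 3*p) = (p - 4)/(p - 3)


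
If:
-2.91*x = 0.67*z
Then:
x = -0.230240549828179*z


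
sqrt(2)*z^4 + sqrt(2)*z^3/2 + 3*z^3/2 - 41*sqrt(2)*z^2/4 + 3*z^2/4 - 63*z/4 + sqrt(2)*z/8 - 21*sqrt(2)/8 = (z - 3)*(z + 7/2)*(z + sqrt(2)/2)*(sqrt(2)*z + 1/2)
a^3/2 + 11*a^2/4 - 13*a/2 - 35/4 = (a/2 + 1/2)*(a - 5/2)*(a + 7)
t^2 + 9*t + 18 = (t + 3)*(t + 6)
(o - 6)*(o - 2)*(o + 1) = o^3 - 7*o^2 + 4*o + 12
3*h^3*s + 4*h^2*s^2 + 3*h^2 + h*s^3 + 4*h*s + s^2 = (h + s)*(3*h + s)*(h*s + 1)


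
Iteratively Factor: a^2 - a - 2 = (a + 1)*(a - 2)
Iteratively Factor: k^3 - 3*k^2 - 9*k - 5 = (k - 5)*(k^2 + 2*k + 1) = (k - 5)*(k + 1)*(k + 1)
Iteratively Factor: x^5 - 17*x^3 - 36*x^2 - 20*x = (x)*(x^4 - 17*x^2 - 36*x - 20) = x*(x - 5)*(x^3 + 5*x^2 + 8*x + 4) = x*(x - 5)*(x + 1)*(x^2 + 4*x + 4) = x*(x - 5)*(x + 1)*(x + 2)*(x + 2)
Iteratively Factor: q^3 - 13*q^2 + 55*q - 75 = (q - 5)*(q^2 - 8*q + 15) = (q - 5)*(q - 3)*(q - 5)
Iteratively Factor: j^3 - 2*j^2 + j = (j - 1)*(j^2 - j) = (j - 1)^2*(j)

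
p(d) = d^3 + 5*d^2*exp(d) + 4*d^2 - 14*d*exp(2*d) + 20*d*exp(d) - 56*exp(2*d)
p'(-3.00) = 1.65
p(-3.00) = 8.22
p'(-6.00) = 60.05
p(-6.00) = -71.85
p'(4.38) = -1565020.81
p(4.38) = -732997.97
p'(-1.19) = -16.47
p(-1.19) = -4.75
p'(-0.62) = -33.46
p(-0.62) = -18.03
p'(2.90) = -65680.78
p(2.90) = -30030.59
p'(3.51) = -244604.92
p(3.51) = -113128.20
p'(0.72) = -518.79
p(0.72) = -241.55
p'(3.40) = -193154.40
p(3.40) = -89161.95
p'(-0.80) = -25.76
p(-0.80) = -12.75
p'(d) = 5*d^2*exp(d) + 3*d^2 - 28*d*exp(2*d) + 30*d*exp(d) + 8*d - 126*exp(2*d) + 20*exp(d)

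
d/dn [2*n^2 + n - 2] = 4*n + 1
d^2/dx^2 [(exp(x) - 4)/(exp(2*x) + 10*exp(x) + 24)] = (exp(4*x) - 26*exp(3*x) - 264*exp(2*x) - 256*exp(x) + 1536)*exp(x)/(exp(6*x) + 30*exp(5*x) + 372*exp(4*x) + 2440*exp(3*x) + 8928*exp(2*x) + 17280*exp(x) + 13824)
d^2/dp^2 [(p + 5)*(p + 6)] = 2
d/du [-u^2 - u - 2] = -2*u - 1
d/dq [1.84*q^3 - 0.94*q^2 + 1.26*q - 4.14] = 5.52*q^2 - 1.88*q + 1.26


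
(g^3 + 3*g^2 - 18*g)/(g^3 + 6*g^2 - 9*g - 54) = g/(g + 3)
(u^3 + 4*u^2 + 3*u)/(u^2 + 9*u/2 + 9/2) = 2*u*(u + 1)/(2*u + 3)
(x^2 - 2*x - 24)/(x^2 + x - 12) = (x - 6)/(x - 3)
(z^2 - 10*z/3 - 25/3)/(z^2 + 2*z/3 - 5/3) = (z - 5)/(z - 1)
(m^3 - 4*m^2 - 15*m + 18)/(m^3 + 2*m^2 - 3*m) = (m - 6)/m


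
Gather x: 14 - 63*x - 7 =7 - 63*x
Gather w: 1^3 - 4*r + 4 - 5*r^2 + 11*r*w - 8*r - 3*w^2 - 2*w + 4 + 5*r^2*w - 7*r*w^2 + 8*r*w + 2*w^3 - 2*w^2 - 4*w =-5*r^2 - 12*r + 2*w^3 + w^2*(-7*r - 5) + w*(5*r^2 + 19*r - 6) + 9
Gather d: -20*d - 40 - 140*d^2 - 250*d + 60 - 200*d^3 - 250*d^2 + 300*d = -200*d^3 - 390*d^2 + 30*d + 20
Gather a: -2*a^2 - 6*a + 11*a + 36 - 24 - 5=-2*a^2 + 5*a + 7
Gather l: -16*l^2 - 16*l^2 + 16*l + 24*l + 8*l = -32*l^2 + 48*l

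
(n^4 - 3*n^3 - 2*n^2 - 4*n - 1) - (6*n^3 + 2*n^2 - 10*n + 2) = n^4 - 9*n^3 - 4*n^2 + 6*n - 3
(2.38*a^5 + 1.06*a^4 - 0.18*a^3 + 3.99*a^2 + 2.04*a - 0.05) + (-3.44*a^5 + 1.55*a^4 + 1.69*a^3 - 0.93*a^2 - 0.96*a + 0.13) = -1.06*a^5 + 2.61*a^4 + 1.51*a^3 + 3.06*a^2 + 1.08*a + 0.08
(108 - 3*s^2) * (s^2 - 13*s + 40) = -3*s^4 + 39*s^3 - 12*s^2 - 1404*s + 4320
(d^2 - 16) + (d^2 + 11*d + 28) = 2*d^2 + 11*d + 12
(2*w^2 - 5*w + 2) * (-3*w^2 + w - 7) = -6*w^4 + 17*w^3 - 25*w^2 + 37*w - 14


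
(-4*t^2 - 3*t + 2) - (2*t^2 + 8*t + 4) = -6*t^2 - 11*t - 2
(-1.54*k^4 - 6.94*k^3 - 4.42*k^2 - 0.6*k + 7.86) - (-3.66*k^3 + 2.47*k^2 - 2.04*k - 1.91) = -1.54*k^4 - 3.28*k^3 - 6.89*k^2 + 1.44*k + 9.77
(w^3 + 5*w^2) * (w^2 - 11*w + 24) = w^5 - 6*w^4 - 31*w^3 + 120*w^2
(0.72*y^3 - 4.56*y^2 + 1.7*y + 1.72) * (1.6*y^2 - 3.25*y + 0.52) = 1.152*y^5 - 9.636*y^4 + 17.9144*y^3 - 5.1442*y^2 - 4.706*y + 0.8944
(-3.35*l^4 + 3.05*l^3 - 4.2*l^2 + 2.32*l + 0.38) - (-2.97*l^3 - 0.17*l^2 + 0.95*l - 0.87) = -3.35*l^4 + 6.02*l^3 - 4.03*l^2 + 1.37*l + 1.25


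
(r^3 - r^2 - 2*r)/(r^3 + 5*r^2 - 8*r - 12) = r/(r + 6)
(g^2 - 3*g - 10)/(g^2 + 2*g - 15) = (g^2 - 3*g - 10)/(g^2 + 2*g - 15)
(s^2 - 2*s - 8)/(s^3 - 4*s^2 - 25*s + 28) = (s^2 - 2*s - 8)/(s^3 - 4*s^2 - 25*s + 28)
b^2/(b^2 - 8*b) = b/(b - 8)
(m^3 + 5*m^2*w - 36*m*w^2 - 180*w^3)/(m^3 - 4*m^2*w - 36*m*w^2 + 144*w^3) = (-m - 5*w)/(-m + 4*w)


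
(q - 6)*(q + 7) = q^2 + q - 42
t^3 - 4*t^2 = t^2*(t - 4)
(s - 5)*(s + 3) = s^2 - 2*s - 15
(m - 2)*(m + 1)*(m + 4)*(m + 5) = m^4 + 8*m^3 + 9*m^2 - 38*m - 40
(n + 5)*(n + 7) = n^2 + 12*n + 35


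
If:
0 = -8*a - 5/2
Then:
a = -5/16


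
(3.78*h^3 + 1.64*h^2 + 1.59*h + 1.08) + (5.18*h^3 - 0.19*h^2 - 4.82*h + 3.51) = 8.96*h^3 + 1.45*h^2 - 3.23*h + 4.59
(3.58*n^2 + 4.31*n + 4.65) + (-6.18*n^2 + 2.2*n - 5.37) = -2.6*n^2 + 6.51*n - 0.72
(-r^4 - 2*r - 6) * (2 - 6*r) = 6*r^5 - 2*r^4 + 12*r^2 + 32*r - 12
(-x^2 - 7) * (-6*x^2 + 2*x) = 6*x^4 - 2*x^3 + 42*x^2 - 14*x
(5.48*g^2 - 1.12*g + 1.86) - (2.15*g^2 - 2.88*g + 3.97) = 3.33*g^2 + 1.76*g - 2.11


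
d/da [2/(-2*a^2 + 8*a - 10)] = 2*(a - 2)/(a^2 - 4*a + 5)^2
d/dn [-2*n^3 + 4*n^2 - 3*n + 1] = -6*n^2 + 8*n - 3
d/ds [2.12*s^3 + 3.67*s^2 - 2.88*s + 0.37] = 6.36*s^2 + 7.34*s - 2.88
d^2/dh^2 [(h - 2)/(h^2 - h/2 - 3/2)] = 4*((2 - h)*(4*h - 1)^2 + (5 - 6*h)*(-2*h^2 + h + 3))/(-2*h^2 + h + 3)^3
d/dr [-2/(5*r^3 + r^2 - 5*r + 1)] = 2*(15*r^2 + 2*r - 5)/(5*r^3 + r^2 - 5*r + 1)^2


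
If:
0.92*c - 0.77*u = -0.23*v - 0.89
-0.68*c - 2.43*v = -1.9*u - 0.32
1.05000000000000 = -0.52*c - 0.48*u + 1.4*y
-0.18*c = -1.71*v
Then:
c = -1.80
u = -1.06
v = -0.19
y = -0.28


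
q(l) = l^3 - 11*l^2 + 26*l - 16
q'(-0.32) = 33.35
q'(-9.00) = 467.00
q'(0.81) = 10.15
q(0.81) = -1.63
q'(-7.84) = 382.88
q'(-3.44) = 137.18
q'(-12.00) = 722.00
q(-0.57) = -34.58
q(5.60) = -39.74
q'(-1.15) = 55.27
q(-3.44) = -276.32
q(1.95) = 0.29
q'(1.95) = -5.49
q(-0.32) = -25.48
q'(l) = 3*l^2 - 22*l + 26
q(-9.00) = -1870.00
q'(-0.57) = 39.51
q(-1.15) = -61.97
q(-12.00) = -3640.00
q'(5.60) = -3.12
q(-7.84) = -1377.85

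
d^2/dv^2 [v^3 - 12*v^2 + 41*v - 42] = 6*v - 24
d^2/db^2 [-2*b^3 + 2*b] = -12*b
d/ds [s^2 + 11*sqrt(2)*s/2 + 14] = 2*s + 11*sqrt(2)/2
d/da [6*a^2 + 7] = 12*a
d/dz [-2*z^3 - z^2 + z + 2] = -6*z^2 - 2*z + 1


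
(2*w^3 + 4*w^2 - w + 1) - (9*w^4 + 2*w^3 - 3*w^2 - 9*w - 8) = -9*w^4 + 7*w^2 + 8*w + 9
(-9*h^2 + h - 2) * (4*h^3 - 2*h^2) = -36*h^5 + 22*h^4 - 10*h^3 + 4*h^2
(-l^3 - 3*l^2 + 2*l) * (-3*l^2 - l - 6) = 3*l^5 + 10*l^4 + 3*l^3 + 16*l^2 - 12*l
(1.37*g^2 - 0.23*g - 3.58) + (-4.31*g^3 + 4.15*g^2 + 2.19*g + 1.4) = -4.31*g^3 + 5.52*g^2 + 1.96*g - 2.18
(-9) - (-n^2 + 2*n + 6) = n^2 - 2*n - 15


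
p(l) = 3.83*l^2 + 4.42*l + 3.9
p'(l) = 7.66*l + 4.42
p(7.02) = 223.67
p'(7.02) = 58.19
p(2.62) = 41.77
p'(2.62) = 24.49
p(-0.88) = 2.98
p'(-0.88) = -2.32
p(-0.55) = 2.63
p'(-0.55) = 0.21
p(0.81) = 9.99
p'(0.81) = 10.62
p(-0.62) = 2.63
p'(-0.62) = -0.33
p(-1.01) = 3.34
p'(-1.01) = -3.32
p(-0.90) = 3.02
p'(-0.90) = -2.47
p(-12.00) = 502.38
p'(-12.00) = -87.50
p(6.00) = 168.30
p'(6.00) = 50.38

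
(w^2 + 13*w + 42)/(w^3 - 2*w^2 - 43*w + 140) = (w + 6)/(w^2 - 9*w + 20)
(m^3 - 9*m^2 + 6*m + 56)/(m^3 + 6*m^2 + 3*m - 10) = (m^2 - 11*m + 28)/(m^2 + 4*m - 5)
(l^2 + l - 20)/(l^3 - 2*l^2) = (l^2 + l - 20)/(l^2*(l - 2))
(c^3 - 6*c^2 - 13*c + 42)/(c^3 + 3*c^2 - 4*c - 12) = (c - 7)/(c + 2)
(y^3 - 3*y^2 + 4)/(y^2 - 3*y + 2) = (y^2 - y - 2)/(y - 1)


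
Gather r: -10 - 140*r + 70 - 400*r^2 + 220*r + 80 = -400*r^2 + 80*r + 140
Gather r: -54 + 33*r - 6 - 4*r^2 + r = -4*r^2 + 34*r - 60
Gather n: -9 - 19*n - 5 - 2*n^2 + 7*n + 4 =-2*n^2 - 12*n - 10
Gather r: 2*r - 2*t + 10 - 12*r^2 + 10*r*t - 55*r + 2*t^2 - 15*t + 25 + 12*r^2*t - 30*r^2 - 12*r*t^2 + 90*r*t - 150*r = r^2*(12*t - 42) + r*(-12*t^2 + 100*t - 203) + 2*t^2 - 17*t + 35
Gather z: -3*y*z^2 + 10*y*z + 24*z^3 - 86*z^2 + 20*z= 24*z^3 + z^2*(-3*y - 86) + z*(10*y + 20)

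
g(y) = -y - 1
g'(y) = -1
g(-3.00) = 2.00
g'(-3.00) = -1.00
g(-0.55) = -0.45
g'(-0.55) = -1.00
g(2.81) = -3.81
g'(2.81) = -1.00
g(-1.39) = 0.39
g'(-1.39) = -1.00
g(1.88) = -2.88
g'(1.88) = -1.00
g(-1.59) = 0.59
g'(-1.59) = -1.00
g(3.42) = -4.42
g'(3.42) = -1.00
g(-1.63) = 0.63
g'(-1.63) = -1.00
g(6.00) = -7.00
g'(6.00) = -1.00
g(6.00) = -7.00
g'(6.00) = -1.00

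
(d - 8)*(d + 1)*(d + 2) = d^3 - 5*d^2 - 22*d - 16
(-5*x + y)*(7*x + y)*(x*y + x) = -35*x^3*y - 35*x^3 + 2*x^2*y^2 + 2*x^2*y + x*y^3 + x*y^2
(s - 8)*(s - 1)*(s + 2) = s^3 - 7*s^2 - 10*s + 16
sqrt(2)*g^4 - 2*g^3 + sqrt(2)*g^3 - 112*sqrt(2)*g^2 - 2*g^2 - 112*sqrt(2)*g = g*(g - 8*sqrt(2))*(g + 7*sqrt(2))*(sqrt(2)*g + sqrt(2))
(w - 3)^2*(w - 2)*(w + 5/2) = w^4 - 11*w^3/2 + w^2 + 69*w/2 - 45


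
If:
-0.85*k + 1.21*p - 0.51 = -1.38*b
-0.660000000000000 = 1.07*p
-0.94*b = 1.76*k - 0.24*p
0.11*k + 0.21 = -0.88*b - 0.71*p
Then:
No Solution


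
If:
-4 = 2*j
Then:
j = -2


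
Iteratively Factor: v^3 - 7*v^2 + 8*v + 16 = (v - 4)*(v^2 - 3*v - 4) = (v - 4)^2*(v + 1)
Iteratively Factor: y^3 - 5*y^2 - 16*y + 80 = (y + 4)*(y^2 - 9*y + 20) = (y - 4)*(y + 4)*(y - 5)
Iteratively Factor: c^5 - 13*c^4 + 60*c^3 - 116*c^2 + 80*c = (c - 2)*(c^4 - 11*c^3 + 38*c^2 - 40*c) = (c - 5)*(c - 2)*(c^3 - 6*c^2 + 8*c) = c*(c - 5)*(c - 2)*(c^2 - 6*c + 8) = c*(c - 5)*(c - 4)*(c - 2)*(c - 2)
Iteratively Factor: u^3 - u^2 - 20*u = (u - 5)*(u^2 + 4*u) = (u - 5)*(u + 4)*(u)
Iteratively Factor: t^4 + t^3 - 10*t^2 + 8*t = (t)*(t^3 + t^2 - 10*t + 8) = t*(t + 4)*(t^2 - 3*t + 2) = t*(t - 1)*(t + 4)*(t - 2)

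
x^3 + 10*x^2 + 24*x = x*(x + 4)*(x + 6)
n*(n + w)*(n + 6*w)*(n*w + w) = n^4*w + 7*n^3*w^2 + n^3*w + 6*n^2*w^3 + 7*n^2*w^2 + 6*n*w^3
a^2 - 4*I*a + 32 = (a - 8*I)*(a + 4*I)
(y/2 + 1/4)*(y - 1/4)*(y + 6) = y^3/2 + 25*y^2/8 + 11*y/16 - 3/8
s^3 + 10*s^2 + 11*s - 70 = (s - 2)*(s + 5)*(s + 7)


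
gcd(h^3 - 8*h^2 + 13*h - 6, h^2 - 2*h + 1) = h^2 - 2*h + 1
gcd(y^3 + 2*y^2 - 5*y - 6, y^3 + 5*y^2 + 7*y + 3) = y^2 + 4*y + 3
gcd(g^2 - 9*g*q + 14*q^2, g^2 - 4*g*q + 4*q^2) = -g + 2*q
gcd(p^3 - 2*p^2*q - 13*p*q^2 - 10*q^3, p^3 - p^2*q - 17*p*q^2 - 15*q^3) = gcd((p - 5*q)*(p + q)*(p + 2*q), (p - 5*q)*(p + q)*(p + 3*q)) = p^2 - 4*p*q - 5*q^2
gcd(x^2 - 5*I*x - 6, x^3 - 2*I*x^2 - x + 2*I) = x - 2*I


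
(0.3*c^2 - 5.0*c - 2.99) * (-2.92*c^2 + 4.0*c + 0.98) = -0.876*c^4 + 15.8*c^3 - 10.9752*c^2 - 16.86*c - 2.9302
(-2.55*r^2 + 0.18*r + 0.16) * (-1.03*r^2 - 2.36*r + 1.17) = 2.6265*r^4 + 5.8326*r^3 - 3.5731*r^2 - 0.167*r + 0.1872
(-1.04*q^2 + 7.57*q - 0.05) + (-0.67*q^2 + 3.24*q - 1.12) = -1.71*q^2 + 10.81*q - 1.17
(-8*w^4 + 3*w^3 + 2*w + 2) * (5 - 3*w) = 24*w^5 - 49*w^4 + 15*w^3 - 6*w^2 + 4*w + 10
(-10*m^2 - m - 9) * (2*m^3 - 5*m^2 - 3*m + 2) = -20*m^5 + 48*m^4 + 17*m^3 + 28*m^2 + 25*m - 18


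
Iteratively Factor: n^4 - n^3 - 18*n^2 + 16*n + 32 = (n - 4)*(n^3 + 3*n^2 - 6*n - 8) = (n - 4)*(n + 1)*(n^2 + 2*n - 8) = (n - 4)*(n + 1)*(n + 4)*(n - 2)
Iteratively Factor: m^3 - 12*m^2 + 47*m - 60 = (m - 4)*(m^2 - 8*m + 15) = (m - 4)*(m - 3)*(m - 5)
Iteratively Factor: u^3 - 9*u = (u)*(u^2 - 9) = u*(u - 3)*(u + 3)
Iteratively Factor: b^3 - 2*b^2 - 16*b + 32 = (b + 4)*(b^2 - 6*b + 8) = (b - 4)*(b + 4)*(b - 2)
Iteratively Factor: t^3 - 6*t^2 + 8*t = (t - 2)*(t^2 - 4*t) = (t - 4)*(t - 2)*(t)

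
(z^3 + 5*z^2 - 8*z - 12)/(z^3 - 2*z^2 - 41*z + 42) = (z^2 - z - 2)/(z^2 - 8*z + 7)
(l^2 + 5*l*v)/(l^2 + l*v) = (l + 5*v)/(l + v)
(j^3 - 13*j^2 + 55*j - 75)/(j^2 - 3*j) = j - 10 + 25/j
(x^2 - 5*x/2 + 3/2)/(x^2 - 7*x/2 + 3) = (x - 1)/(x - 2)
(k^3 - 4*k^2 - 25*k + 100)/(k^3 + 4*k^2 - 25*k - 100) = (k - 4)/(k + 4)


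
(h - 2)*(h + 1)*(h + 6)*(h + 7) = h^4 + 12*h^3 + 27*h^2 - 68*h - 84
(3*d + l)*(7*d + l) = 21*d^2 + 10*d*l + l^2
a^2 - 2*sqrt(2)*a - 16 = (a - 4*sqrt(2))*(a + 2*sqrt(2))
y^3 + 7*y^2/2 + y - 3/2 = (y - 1/2)*(y + 1)*(y + 3)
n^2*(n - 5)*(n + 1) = n^4 - 4*n^3 - 5*n^2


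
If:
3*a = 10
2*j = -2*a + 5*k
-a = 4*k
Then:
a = 10/3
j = -65/12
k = -5/6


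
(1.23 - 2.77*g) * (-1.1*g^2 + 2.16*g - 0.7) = 3.047*g^3 - 7.3362*g^2 + 4.5958*g - 0.861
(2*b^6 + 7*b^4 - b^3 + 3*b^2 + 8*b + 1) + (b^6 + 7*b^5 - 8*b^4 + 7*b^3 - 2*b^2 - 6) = 3*b^6 + 7*b^5 - b^4 + 6*b^3 + b^2 + 8*b - 5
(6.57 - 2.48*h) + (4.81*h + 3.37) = 2.33*h + 9.94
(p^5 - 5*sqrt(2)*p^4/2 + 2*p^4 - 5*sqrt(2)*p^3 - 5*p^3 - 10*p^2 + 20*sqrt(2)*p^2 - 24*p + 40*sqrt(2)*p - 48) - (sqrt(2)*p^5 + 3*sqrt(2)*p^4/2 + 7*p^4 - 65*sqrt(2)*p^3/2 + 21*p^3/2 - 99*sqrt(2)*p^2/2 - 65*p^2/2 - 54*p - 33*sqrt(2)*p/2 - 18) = -sqrt(2)*p^5 + p^5 - 4*sqrt(2)*p^4 - 5*p^4 - 31*p^3/2 + 55*sqrt(2)*p^3/2 + 45*p^2/2 + 139*sqrt(2)*p^2/2 + 30*p + 113*sqrt(2)*p/2 - 30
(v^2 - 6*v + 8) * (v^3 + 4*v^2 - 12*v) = v^5 - 2*v^4 - 28*v^3 + 104*v^2 - 96*v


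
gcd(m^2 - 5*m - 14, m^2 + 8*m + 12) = m + 2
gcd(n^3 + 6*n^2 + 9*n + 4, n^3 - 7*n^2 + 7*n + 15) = n + 1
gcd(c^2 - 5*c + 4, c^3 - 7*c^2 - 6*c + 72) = c - 4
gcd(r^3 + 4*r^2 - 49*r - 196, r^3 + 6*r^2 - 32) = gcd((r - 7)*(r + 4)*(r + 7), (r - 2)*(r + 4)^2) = r + 4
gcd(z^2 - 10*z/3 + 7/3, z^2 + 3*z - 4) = z - 1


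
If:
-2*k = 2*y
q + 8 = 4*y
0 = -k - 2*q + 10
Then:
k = -26/7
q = 48/7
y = 26/7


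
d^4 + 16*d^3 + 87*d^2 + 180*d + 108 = (d + 1)*(d + 3)*(d + 6)^2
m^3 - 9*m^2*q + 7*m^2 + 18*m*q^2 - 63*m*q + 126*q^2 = (m + 7)*(m - 6*q)*(m - 3*q)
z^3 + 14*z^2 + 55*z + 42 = (z + 1)*(z + 6)*(z + 7)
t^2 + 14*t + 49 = (t + 7)^2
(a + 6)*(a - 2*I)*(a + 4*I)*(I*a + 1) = I*a^4 - a^3 + 6*I*a^3 - 6*a^2 + 10*I*a^2 + 8*a + 60*I*a + 48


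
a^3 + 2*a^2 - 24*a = a*(a - 4)*(a + 6)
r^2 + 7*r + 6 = (r + 1)*(r + 6)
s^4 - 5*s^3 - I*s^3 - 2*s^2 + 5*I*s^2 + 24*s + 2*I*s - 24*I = (s - 4)*(s - 3)*(s + 2)*(s - I)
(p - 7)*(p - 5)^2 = p^3 - 17*p^2 + 95*p - 175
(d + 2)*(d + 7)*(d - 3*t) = d^3 - 3*d^2*t + 9*d^2 - 27*d*t + 14*d - 42*t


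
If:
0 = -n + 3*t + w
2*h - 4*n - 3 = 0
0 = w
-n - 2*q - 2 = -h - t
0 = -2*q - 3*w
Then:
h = 9/4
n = 3/8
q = 0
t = 1/8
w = 0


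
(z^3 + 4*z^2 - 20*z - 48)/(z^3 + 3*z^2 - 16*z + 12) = (z^2 - 2*z - 8)/(z^2 - 3*z + 2)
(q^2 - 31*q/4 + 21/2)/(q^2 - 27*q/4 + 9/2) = (4*q - 7)/(4*q - 3)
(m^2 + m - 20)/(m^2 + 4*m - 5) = (m - 4)/(m - 1)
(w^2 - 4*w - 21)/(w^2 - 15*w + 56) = (w + 3)/(w - 8)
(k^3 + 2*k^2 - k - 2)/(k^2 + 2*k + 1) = (k^2 + k - 2)/(k + 1)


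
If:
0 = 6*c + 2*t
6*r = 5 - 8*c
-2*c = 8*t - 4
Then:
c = -2/11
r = 71/66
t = 6/11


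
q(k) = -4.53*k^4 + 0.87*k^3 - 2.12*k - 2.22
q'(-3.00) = 510.61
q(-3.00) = -386.28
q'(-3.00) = 510.61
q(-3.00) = -386.28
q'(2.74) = -355.27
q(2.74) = -245.46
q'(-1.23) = 35.55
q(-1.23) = -11.60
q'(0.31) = -2.41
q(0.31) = -2.89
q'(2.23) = -190.08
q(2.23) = -109.33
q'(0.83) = -10.68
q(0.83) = -5.63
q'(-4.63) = 1852.29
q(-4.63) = -2160.47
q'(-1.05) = 21.73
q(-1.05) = -6.51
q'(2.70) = -339.75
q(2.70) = -231.56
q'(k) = -18.12*k^3 + 2.61*k^2 - 2.12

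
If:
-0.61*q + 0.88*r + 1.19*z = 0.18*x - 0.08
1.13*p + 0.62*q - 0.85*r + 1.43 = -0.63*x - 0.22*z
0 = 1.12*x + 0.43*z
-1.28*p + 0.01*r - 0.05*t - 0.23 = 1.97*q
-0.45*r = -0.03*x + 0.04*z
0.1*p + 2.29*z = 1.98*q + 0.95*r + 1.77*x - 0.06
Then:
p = -0.87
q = -0.67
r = 0.05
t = 44.02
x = 0.16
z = -0.42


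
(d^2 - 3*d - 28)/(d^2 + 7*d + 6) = (d^2 - 3*d - 28)/(d^2 + 7*d + 6)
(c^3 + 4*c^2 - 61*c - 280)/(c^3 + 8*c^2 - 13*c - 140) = (c - 8)/(c - 4)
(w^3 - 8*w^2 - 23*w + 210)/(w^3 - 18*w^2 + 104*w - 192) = (w^2 - 2*w - 35)/(w^2 - 12*w + 32)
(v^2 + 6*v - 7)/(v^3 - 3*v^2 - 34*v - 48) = (-v^2 - 6*v + 7)/(-v^3 + 3*v^2 + 34*v + 48)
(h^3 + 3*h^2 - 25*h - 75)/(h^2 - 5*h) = h + 8 + 15/h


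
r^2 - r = r*(r - 1)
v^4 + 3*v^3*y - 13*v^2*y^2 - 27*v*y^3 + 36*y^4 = (v - 3*y)*(v - y)*(v + 3*y)*(v + 4*y)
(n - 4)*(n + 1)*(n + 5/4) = n^3 - 7*n^2/4 - 31*n/4 - 5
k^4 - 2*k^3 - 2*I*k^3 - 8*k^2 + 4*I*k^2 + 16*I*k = k*(k - 4)*(k + 2)*(k - 2*I)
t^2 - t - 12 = (t - 4)*(t + 3)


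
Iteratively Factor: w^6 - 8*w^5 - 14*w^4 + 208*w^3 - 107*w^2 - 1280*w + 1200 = (w + 4)*(w^5 - 12*w^4 + 34*w^3 + 72*w^2 - 395*w + 300) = (w - 1)*(w + 4)*(w^4 - 11*w^3 + 23*w^2 + 95*w - 300) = (w - 5)*(w - 1)*(w + 4)*(w^3 - 6*w^2 - 7*w + 60) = (w - 5)*(w - 4)*(w - 1)*(w + 4)*(w^2 - 2*w - 15) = (w - 5)*(w - 4)*(w - 1)*(w + 3)*(w + 4)*(w - 5)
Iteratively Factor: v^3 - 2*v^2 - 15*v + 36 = (v - 3)*(v^2 + v - 12) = (v - 3)^2*(v + 4)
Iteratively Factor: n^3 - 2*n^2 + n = (n - 1)*(n^2 - n) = n*(n - 1)*(n - 1)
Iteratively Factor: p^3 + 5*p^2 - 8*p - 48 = (p - 3)*(p^2 + 8*p + 16) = (p - 3)*(p + 4)*(p + 4)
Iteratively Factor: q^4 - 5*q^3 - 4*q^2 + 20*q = (q - 5)*(q^3 - 4*q) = (q - 5)*(q - 2)*(q^2 + 2*q) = q*(q - 5)*(q - 2)*(q + 2)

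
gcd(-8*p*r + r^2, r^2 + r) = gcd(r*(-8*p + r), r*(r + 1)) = r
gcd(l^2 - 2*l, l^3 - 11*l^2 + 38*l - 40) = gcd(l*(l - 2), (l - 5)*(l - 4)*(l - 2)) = l - 2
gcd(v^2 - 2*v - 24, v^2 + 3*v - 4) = v + 4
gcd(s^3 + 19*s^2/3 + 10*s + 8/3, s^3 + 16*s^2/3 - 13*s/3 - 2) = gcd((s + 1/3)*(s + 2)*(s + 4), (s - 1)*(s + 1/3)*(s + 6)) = s + 1/3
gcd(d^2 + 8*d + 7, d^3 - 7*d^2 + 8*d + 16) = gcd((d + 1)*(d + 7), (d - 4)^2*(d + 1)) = d + 1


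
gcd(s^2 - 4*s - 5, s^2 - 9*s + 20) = s - 5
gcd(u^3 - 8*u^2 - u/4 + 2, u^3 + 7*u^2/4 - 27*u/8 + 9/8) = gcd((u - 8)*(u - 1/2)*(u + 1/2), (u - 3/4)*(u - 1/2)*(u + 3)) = u - 1/2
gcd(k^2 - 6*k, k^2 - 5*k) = k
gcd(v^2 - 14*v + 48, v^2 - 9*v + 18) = v - 6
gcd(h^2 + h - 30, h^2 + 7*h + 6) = h + 6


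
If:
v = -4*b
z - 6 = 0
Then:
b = -v/4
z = 6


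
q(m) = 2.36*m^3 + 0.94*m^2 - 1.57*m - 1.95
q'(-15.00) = 1563.23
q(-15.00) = -7731.90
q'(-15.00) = 1563.23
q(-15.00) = -7731.90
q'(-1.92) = 20.92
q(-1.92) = -12.17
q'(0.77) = 4.08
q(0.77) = -1.52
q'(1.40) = 14.94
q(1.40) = 4.17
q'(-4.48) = 132.11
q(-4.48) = -188.25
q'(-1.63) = 14.18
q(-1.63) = -7.11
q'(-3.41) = 74.35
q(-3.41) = -79.24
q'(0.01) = -1.55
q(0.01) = -1.97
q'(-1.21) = 6.52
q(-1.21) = -2.85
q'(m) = 7.08*m^2 + 1.88*m - 1.57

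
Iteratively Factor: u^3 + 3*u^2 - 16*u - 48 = (u + 3)*(u^2 - 16) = (u + 3)*(u + 4)*(u - 4)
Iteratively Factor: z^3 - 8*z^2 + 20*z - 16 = (z - 2)*(z^2 - 6*z + 8) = (z - 4)*(z - 2)*(z - 2)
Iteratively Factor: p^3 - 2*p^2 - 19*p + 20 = (p - 5)*(p^2 + 3*p - 4) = (p - 5)*(p + 4)*(p - 1)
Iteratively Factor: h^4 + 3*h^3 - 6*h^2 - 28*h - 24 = (h + 2)*(h^3 + h^2 - 8*h - 12) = (h + 2)^2*(h^2 - h - 6) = (h + 2)^3*(h - 3)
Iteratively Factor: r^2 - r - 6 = (r - 3)*(r + 2)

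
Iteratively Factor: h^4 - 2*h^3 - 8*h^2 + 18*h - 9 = (h - 1)*(h^3 - h^2 - 9*h + 9) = (h - 3)*(h - 1)*(h^2 + 2*h - 3) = (h - 3)*(h - 1)*(h + 3)*(h - 1)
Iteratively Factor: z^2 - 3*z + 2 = (z - 1)*(z - 2)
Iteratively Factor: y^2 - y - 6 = (y + 2)*(y - 3)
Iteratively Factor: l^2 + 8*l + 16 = (l + 4)*(l + 4)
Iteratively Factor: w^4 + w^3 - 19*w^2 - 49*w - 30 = (w + 2)*(w^3 - w^2 - 17*w - 15) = (w + 1)*(w + 2)*(w^2 - 2*w - 15) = (w - 5)*(w + 1)*(w + 2)*(w + 3)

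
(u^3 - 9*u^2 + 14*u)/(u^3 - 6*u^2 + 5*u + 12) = u*(u^2 - 9*u + 14)/(u^3 - 6*u^2 + 5*u + 12)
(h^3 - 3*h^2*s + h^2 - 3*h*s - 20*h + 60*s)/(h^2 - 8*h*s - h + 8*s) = (h^3 - 3*h^2*s + h^2 - 3*h*s - 20*h + 60*s)/(h^2 - 8*h*s - h + 8*s)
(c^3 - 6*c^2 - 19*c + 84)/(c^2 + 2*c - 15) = (c^2 - 3*c - 28)/(c + 5)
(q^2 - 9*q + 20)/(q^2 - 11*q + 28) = (q - 5)/(q - 7)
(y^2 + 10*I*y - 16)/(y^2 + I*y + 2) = (y + 8*I)/(y - I)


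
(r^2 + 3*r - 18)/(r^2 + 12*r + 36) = (r - 3)/(r + 6)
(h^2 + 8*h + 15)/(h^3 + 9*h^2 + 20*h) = (h + 3)/(h*(h + 4))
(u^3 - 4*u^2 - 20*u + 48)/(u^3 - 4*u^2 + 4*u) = (u^2 - 2*u - 24)/(u*(u - 2))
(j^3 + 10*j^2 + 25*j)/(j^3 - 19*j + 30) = j*(j + 5)/(j^2 - 5*j + 6)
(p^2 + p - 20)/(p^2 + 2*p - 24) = (p + 5)/(p + 6)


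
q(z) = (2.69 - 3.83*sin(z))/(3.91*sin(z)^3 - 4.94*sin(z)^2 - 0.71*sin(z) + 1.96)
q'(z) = (2.69 - 3.83*sin(z))*(-11.73*sin(z)^2*cos(z) + 9.88*sin(z)*cos(z) + 0.71*cos(z))/(3.91*sin(z)^3 - 4.94*sin(z)^2 - 0.71*sin(z) + 1.96)^2 - 3.83*cos(z)/(3.91*sin(z)^3 - 4.94*sin(z)^2 - 0.71*sin(z) + 1.96)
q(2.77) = 1.05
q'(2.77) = 0.71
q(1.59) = -5.18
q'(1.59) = -0.18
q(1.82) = -5.34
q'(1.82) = -0.10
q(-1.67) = -1.07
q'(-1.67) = 0.30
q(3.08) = 1.29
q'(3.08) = 1.15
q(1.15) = -4.75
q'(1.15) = -8.71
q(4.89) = -1.10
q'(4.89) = -0.56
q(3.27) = 1.62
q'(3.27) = 2.55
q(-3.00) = 1.66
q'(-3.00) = 2.71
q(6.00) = 2.23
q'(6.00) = -5.94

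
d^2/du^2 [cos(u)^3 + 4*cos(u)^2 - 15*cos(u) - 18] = 57*cos(u)/4 - 8*cos(2*u) - 9*cos(3*u)/4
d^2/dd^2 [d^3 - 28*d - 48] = 6*d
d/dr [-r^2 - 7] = -2*r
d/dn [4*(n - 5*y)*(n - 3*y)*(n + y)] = 12*n^2 - 56*n*y + 28*y^2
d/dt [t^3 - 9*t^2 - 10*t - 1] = 3*t^2 - 18*t - 10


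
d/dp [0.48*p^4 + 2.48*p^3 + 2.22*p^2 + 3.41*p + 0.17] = 1.92*p^3 + 7.44*p^2 + 4.44*p + 3.41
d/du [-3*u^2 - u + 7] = -6*u - 1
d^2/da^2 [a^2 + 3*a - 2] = 2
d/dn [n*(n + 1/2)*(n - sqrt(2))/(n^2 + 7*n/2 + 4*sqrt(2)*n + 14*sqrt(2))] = (4*n^4 + 28*n^3 + 32*sqrt(2)*n^3 - 25*n^2 + 164*sqrt(2)*n^2 - 224*n + 56*sqrt(2)*n - 56)/(4*n^4 + 28*n^3 + 32*sqrt(2)*n^3 + 177*n^2 + 224*sqrt(2)*n^2 + 392*sqrt(2)*n + 896*n + 1568)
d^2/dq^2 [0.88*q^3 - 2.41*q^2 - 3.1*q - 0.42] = 5.28*q - 4.82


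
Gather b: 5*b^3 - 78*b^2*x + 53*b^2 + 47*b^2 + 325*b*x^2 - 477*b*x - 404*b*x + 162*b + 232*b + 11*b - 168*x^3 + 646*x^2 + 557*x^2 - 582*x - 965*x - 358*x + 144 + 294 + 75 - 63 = 5*b^3 + b^2*(100 - 78*x) + b*(325*x^2 - 881*x + 405) - 168*x^3 + 1203*x^2 - 1905*x + 450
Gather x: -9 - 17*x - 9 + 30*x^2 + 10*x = 30*x^2 - 7*x - 18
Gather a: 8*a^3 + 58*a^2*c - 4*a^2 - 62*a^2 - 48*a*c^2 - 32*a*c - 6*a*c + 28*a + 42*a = 8*a^3 + a^2*(58*c - 66) + a*(-48*c^2 - 38*c + 70)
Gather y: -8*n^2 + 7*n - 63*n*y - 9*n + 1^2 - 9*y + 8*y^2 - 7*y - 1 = -8*n^2 - 2*n + 8*y^2 + y*(-63*n - 16)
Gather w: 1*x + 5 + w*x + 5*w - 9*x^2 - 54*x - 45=w*(x + 5) - 9*x^2 - 53*x - 40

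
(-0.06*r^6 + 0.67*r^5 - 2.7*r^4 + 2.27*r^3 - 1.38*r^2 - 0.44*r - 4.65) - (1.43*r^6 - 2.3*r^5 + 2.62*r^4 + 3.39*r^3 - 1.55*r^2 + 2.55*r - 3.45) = -1.49*r^6 + 2.97*r^5 - 5.32*r^4 - 1.12*r^3 + 0.17*r^2 - 2.99*r - 1.2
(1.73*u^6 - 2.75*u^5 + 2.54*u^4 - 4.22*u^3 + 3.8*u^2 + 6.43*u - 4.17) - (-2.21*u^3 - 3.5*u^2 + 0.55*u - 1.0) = 1.73*u^6 - 2.75*u^5 + 2.54*u^4 - 2.01*u^3 + 7.3*u^2 + 5.88*u - 3.17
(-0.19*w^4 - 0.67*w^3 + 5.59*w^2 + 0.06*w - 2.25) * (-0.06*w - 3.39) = 0.0114*w^5 + 0.6843*w^4 + 1.9359*w^3 - 18.9537*w^2 - 0.0684*w + 7.6275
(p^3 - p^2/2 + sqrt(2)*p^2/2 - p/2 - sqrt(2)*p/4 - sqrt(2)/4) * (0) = 0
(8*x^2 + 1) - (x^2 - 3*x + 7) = 7*x^2 + 3*x - 6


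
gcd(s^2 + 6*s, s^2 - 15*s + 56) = 1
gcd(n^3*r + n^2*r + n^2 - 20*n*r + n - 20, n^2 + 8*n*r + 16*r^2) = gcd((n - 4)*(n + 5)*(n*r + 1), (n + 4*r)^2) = 1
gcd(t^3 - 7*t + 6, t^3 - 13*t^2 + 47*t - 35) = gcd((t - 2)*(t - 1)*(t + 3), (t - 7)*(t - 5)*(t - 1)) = t - 1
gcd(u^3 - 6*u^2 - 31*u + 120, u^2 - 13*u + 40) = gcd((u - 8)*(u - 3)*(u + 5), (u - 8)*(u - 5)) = u - 8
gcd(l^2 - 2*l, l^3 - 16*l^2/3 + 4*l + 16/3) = l - 2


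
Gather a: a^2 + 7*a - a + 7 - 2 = a^2 + 6*a + 5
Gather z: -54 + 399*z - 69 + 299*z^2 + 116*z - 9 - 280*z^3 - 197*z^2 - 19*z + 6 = -280*z^3 + 102*z^2 + 496*z - 126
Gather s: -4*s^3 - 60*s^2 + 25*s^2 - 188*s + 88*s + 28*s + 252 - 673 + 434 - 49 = -4*s^3 - 35*s^2 - 72*s - 36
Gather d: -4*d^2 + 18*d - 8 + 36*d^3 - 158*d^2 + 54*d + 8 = 36*d^3 - 162*d^2 + 72*d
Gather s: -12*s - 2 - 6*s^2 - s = -6*s^2 - 13*s - 2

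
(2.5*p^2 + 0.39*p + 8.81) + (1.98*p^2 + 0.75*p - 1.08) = 4.48*p^2 + 1.14*p + 7.73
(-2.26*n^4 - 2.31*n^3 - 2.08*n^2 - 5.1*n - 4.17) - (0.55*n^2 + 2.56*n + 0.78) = -2.26*n^4 - 2.31*n^3 - 2.63*n^2 - 7.66*n - 4.95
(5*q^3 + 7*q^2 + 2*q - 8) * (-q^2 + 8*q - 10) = -5*q^5 + 33*q^4 + 4*q^3 - 46*q^2 - 84*q + 80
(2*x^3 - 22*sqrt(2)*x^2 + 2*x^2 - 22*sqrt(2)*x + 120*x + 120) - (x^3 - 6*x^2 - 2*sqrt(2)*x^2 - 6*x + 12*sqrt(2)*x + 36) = x^3 - 20*sqrt(2)*x^2 + 8*x^2 - 34*sqrt(2)*x + 126*x + 84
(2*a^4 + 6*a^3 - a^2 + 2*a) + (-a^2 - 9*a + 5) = 2*a^4 + 6*a^3 - 2*a^2 - 7*a + 5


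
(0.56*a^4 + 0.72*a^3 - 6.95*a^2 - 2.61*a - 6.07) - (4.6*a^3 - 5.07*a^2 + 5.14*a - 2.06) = 0.56*a^4 - 3.88*a^3 - 1.88*a^2 - 7.75*a - 4.01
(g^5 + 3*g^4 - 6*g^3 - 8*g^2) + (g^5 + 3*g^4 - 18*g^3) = 2*g^5 + 6*g^4 - 24*g^3 - 8*g^2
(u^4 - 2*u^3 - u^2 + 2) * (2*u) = 2*u^5 - 4*u^4 - 2*u^3 + 4*u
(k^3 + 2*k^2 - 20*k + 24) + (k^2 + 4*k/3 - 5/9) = k^3 + 3*k^2 - 56*k/3 + 211/9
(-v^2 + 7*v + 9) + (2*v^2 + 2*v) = v^2 + 9*v + 9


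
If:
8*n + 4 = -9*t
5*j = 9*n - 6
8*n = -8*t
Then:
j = 6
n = 4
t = -4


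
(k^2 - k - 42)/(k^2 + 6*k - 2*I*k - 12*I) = (k - 7)/(k - 2*I)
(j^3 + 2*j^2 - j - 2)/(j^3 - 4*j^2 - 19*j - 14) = (j - 1)/(j - 7)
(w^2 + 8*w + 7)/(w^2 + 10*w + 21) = (w + 1)/(w + 3)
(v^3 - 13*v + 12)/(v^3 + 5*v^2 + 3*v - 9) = (v^2 + v - 12)/(v^2 + 6*v + 9)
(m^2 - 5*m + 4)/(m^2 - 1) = (m - 4)/(m + 1)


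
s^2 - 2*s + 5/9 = (s - 5/3)*(s - 1/3)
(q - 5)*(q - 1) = q^2 - 6*q + 5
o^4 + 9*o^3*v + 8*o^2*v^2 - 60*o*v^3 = o*(o - 2*v)*(o + 5*v)*(o + 6*v)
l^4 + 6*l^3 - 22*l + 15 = (l - 1)^2*(l + 3)*(l + 5)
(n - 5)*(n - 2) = n^2 - 7*n + 10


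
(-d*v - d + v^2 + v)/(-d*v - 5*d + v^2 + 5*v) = (v + 1)/(v + 5)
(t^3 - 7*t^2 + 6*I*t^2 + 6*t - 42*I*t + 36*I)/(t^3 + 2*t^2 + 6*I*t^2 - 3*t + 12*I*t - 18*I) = (t - 6)/(t + 3)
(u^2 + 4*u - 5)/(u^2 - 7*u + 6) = (u + 5)/(u - 6)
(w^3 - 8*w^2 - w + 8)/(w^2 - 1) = w - 8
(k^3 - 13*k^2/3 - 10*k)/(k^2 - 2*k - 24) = k*(3*k + 5)/(3*(k + 4))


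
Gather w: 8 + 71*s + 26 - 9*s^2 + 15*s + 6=-9*s^2 + 86*s + 40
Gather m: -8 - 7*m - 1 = -7*m - 9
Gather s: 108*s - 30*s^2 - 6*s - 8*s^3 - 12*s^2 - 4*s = -8*s^3 - 42*s^2 + 98*s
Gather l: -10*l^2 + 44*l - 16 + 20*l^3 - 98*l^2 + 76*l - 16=20*l^3 - 108*l^2 + 120*l - 32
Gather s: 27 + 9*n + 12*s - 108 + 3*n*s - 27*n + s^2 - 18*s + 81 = -18*n + s^2 + s*(3*n - 6)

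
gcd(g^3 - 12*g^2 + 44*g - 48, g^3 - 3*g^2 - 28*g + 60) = g^2 - 8*g + 12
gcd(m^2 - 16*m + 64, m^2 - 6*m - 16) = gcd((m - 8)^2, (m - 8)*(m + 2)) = m - 8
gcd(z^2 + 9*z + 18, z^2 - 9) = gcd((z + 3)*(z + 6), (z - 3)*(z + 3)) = z + 3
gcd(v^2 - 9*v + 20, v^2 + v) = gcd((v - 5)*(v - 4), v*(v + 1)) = 1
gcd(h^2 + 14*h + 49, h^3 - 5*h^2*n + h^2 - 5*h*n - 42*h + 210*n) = h + 7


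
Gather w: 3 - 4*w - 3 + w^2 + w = w^2 - 3*w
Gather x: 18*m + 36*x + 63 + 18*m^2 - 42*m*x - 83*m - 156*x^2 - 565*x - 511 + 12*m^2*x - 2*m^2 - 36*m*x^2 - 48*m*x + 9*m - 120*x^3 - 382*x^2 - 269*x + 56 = 16*m^2 - 56*m - 120*x^3 + x^2*(-36*m - 538) + x*(12*m^2 - 90*m - 798) - 392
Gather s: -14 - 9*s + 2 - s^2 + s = -s^2 - 8*s - 12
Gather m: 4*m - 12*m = -8*m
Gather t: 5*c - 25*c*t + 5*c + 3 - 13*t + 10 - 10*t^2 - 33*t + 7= 10*c - 10*t^2 + t*(-25*c - 46) + 20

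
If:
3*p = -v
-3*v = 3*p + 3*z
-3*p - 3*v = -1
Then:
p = -1/6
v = 1/2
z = -1/3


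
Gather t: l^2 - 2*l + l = l^2 - l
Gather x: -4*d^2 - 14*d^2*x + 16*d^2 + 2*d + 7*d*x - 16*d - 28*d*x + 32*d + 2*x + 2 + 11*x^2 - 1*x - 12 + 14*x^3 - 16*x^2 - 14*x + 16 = 12*d^2 + 18*d + 14*x^3 - 5*x^2 + x*(-14*d^2 - 21*d - 13) + 6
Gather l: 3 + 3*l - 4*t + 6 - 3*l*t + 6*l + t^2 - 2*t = l*(9 - 3*t) + t^2 - 6*t + 9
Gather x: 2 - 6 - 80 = -84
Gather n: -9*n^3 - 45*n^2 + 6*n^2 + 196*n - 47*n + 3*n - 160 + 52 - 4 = -9*n^3 - 39*n^2 + 152*n - 112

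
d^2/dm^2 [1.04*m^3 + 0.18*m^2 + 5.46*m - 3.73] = 6.24*m + 0.36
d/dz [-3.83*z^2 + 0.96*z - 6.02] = 0.96 - 7.66*z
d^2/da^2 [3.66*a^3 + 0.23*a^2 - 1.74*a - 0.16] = 21.96*a + 0.46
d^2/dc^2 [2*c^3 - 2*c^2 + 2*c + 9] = 12*c - 4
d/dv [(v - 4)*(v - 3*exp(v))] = v - (v - 4)*(3*exp(v) - 1) - 3*exp(v)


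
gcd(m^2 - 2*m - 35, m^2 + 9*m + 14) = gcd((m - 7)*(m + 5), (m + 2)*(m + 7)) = 1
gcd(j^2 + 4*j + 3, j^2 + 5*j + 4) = j + 1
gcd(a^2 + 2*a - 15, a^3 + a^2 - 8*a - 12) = a - 3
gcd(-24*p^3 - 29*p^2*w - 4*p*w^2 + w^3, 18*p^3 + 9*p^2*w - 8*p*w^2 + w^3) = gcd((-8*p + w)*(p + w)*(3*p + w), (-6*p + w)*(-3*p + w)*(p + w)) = p + w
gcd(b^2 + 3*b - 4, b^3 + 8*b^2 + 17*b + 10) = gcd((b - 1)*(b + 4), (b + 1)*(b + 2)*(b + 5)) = 1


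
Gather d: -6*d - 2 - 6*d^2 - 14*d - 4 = -6*d^2 - 20*d - 6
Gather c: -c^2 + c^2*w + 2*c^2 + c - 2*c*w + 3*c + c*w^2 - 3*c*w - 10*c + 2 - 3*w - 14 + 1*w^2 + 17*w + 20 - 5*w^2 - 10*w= c^2*(w + 1) + c*(w^2 - 5*w - 6) - 4*w^2 + 4*w + 8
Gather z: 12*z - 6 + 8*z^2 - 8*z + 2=8*z^2 + 4*z - 4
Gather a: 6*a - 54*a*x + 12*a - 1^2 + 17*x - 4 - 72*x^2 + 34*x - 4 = a*(18 - 54*x) - 72*x^2 + 51*x - 9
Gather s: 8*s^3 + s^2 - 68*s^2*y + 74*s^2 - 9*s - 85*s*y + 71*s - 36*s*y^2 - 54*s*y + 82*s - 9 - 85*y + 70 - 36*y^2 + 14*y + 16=8*s^3 + s^2*(75 - 68*y) + s*(-36*y^2 - 139*y + 144) - 36*y^2 - 71*y + 77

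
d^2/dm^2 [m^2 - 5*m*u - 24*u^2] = 2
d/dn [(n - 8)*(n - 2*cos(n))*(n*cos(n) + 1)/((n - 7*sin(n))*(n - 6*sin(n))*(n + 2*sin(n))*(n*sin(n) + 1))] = ((8 - n)*(n - 7*sin(n))*(n - 6*sin(n))*(n + 2*sin(n))*(n - 2*cos(n))*(n*cos(n) + 1)*(n*cos(n) + sin(n)) + (8 - n)*(n - 7*sin(n))*(n - 6*sin(n))*(n - 2*cos(n))*(n*sin(n) + 1)*(n*cos(n) + 1)*(2*cos(n) + 1) + (n - 8)*(n - 7*sin(n))*(n + 2*sin(n))*(n - 2*cos(n))*(n*sin(n) + 1)*(n*cos(n) + 1)*(6*cos(n) - 1) + (n - 8)*(n - 6*sin(n))*(n + 2*sin(n))*(n - 2*cos(n))*(n*sin(n) + 1)*(n*cos(n) + 1)*(7*cos(n) - 1) + (n - 7*sin(n))*(n - 6*sin(n))*(n + 2*sin(n))*(n*sin(n) + 1)*((8 - n)*(n - 2*cos(n))*(n*sin(n) - cos(n)) + (n - 8)*(n*cos(n) + 1)*(2*sin(n) + 1) + (n - 2*cos(n))*(n*cos(n) + 1)))/((n - 7*sin(n))^2*(n - 6*sin(n))^2*(n + 2*sin(n))^2*(n*sin(n) + 1)^2)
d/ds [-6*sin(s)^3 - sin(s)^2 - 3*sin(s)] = (-2*sin(s) + 9*cos(2*s) - 12)*cos(s)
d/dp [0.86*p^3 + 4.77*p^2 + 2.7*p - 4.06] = 2.58*p^2 + 9.54*p + 2.7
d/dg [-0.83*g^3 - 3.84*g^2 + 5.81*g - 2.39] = -2.49*g^2 - 7.68*g + 5.81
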